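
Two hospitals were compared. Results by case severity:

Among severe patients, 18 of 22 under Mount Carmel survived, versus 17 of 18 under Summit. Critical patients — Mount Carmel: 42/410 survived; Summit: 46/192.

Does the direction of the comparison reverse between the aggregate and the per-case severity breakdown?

No

Severe: Mount Carmel 18/22 = 81.8%, Summit 17/18 = 94.4% → Summit
Critical: Mount Carmel 42/410 = 10.2%, Summit 46/192 = 24.0% → Summit
Overall: Mount Carmel 60/432 = 13.9%, Summit 63/210 = 30.0% → Summit
Summit wins overall and in every case group — no reversal.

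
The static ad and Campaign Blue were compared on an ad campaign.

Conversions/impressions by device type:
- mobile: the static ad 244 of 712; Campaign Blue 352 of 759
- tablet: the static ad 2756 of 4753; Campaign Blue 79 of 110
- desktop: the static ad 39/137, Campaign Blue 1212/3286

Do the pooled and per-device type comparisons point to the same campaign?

Mobile: the static ad 244/712 = 34.3%, Campaign Blue 352/759 = 46.4% → Campaign Blue
Tablet: the static ad 2756/4753 = 58.0%, Campaign Blue 79/110 = 71.8% → Campaign Blue
Desktop: the static ad 39/137 = 28.5%, Campaign Blue 1212/3286 = 36.9% → Campaign Blue
Overall: the static ad 3039/5602 = 54.2%, Campaign Blue 1643/4155 = 39.5% → the static ad
Campaign Blue wins each device group but the static ad wins overall — the comparison reverses. Campaign Blue's impressions skew toward desktop, which has a lower base rate.

No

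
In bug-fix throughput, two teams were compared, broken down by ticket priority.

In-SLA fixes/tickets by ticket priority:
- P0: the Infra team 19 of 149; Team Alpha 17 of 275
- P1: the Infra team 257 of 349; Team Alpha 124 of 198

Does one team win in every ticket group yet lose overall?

No

P0: the Infra team 19/149 = 12.8%, Team Alpha 17/275 = 6.2% → the Infra team
P1: the Infra team 257/349 = 73.6%, Team Alpha 124/198 = 62.6% → the Infra team
Overall: the Infra team 276/498 = 55.4%, Team Alpha 141/473 = 29.8% → the Infra team
The Infra team wins overall and in every ticket group — no reversal.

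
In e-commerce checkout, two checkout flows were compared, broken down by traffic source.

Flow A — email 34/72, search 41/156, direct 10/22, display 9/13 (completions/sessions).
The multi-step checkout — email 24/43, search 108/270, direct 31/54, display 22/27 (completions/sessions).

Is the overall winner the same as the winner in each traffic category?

Email: Flow A 34/72 = 47.2%, the multi-step checkout 24/43 = 55.8% → the multi-step checkout
Search: Flow A 41/156 = 26.3%, the multi-step checkout 108/270 = 40.0% → the multi-step checkout
Direct: Flow A 10/22 = 45.5%, the multi-step checkout 31/54 = 57.4% → the multi-step checkout
Display: Flow A 9/13 = 69.2%, the multi-step checkout 22/27 = 81.5% → the multi-step checkout
Overall: Flow A 94/263 = 35.7%, the multi-step checkout 185/394 = 47.0% → the multi-step checkout
The multi-step checkout wins overall and in every traffic group — no reversal.

Yes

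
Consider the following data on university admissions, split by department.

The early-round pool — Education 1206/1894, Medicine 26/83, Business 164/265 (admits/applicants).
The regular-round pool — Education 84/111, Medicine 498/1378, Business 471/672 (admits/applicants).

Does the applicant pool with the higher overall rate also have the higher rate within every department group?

No

Education: the early-round pool 1206/1894 = 63.7%, the regular-round pool 84/111 = 75.7% → the regular-round pool
Medicine: the early-round pool 26/83 = 31.3%, the regular-round pool 498/1378 = 36.1% → the regular-round pool
Business: the early-round pool 164/265 = 61.9%, the regular-round pool 471/672 = 70.1% → the regular-round pool
Overall: the early-round pool 1396/2242 = 62.3%, the regular-round pool 1053/2161 = 48.7% → the early-round pool
The regular-round pool wins each department group but the early-round pool wins overall — the comparison reverses. The regular-round pool's applicants skew toward Medicine, which has a lower base rate.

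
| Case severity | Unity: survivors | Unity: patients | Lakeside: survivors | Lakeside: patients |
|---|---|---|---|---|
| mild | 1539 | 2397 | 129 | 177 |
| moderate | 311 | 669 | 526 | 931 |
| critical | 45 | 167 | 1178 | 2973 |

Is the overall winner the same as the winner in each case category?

No

Mild: Unity 1539/2397 = 64.2%, Lakeside 129/177 = 72.9% → Lakeside
Moderate: Unity 311/669 = 46.5%, Lakeside 526/931 = 56.5% → Lakeside
Critical: Unity 45/167 = 26.9%, Lakeside 1178/2973 = 39.6% → Lakeside
Overall: Unity 1895/3233 = 58.6%, Lakeside 1833/4081 = 44.9% → Unity
Lakeside wins each case group but Unity wins overall — the comparison reverses. Lakeside's patients skew toward critical, which has a lower base rate.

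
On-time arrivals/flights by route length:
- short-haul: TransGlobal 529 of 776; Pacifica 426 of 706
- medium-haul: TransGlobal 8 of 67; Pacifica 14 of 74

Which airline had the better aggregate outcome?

Short-haul: TransGlobal 529/776 = 68.2%, Pacifica 426/706 = 60.3% → TransGlobal
Medium-haul: TransGlobal 8/67 = 11.9%, Pacifica 14/74 = 18.9% → Pacifica
Overall: TransGlobal 537/843 = 63.7%, Pacifica 440/780 = 56.4% → TransGlobal
(Neither sweeps every route group, but TransGlobal has the higher pooled rate.)

TransGlobal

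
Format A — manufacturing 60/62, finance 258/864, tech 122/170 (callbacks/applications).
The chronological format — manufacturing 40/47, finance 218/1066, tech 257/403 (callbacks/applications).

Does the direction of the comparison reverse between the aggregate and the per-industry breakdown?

Manufacturing: Format A 60/62 = 96.8%, the chronological format 40/47 = 85.1% → Format A
Finance: Format A 258/864 = 29.9%, the chronological format 218/1066 = 20.5% → Format A
Tech: Format A 122/170 = 71.8%, the chronological format 257/403 = 63.8% → Format A
Overall: Format A 440/1096 = 40.1%, the chronological format 515/1516 = 34.0% → Format A
Format A wins overall and in every industry group — no reversal.

No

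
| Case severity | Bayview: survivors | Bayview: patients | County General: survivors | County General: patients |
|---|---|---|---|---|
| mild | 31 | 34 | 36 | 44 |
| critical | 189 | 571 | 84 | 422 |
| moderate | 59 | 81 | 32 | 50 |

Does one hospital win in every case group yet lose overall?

Mild: Bayview 31/34 = 91.2%, County General 36/44 = 81.8% → Bayview
Critical: Bayview 189/571 = 33.1%, County General 84/422 = 19.9% → Bayview
Moderate: Bayview 59/81 = 72.8%, County General 32/50 = 64.0% → Bayview
Overall: Bayview 279/686 = 40.7%, County General 152/516 = 29.5% → Bayview
Bayview wins overall and in every case group — no reversal.

No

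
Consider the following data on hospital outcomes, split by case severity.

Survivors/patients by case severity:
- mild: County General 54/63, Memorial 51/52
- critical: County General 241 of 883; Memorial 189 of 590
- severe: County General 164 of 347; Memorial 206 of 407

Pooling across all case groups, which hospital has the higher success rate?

Mild: County General 54/63 = 85.7%, Memorial 51/52 = 98.1% → Memorial
Critical: County General 241/883 = 27.3%, Memorial 189/590 = 32.0% → Memorial
Severe: County General 164/347 = 47.3%, Memorial 206/407 = 50.6% → Memorial
Overall: County General 459/1293 = 35.5%, Memorial 446/1049 = 42.5% → Memorial

Memorial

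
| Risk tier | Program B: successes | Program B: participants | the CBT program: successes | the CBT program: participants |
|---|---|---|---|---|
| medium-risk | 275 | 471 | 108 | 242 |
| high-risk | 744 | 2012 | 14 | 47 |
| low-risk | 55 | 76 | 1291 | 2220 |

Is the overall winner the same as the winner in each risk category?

Medium-risk: Program B 275/471 = 58.4%, the CBT program 108/242 = 44.6% → Program B
High-risk: Program B 744/2012 = 37.0%, the CBT program 14/47 = 29.8% → Program B
Low-risk: Program B 55/76 = 72.4%, the CBT program 1291/2220 = 58.2% → Program B
Overall: Program B 1074/2559 = 42.0%, the CBT program 1413/2509 = 56.3% → the CBT program
Program B wins each risk group but the CBT program wins overall — the comparison reverses. Program B's participants skew toward high-risk, which has a lower base rate.

No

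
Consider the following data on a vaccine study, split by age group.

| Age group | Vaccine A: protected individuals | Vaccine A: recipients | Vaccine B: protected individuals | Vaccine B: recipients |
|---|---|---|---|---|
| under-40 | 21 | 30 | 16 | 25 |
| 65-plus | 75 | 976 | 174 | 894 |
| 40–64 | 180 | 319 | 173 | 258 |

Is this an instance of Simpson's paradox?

Under-40: Vaccine A 21/30 = 70.0%, Vaccine B 16/25 = 64.0% → Vaccine A
65-plus: Vaccine A 75/976 = 7.7%, Vaccine B 174/894 = 19.5% → Vaccine B
40–64: Vaccine A 180/319 = 56.4%, Vaccine B 173/258 = 67.1% → Vaccine B
Overall: Vaccine A 276/1325 = 20.8%, Vaccine B 363/1177 = 30.8% → Vaccine B
Neither sweeps: Vaccine A wins 1 of 3 groups, Vaccine B wins 2. Vaccine B wins overall but not every group — no Simpson reversal.

No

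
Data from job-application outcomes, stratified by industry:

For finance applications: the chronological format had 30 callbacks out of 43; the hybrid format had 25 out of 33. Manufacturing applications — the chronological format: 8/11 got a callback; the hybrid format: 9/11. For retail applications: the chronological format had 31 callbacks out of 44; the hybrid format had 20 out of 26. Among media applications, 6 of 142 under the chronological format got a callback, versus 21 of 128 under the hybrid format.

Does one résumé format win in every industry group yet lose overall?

Finance: the chronological format 30/43 = 69.8%, the hybrid format 25/33 = 75.8% → the hybrid format
Manufacturing: the chronological format 8/11 = 72.7%, the hybrid format 9/11 = 81.8% → the hybrid format
Retail: the chronological format 31/44 = 70.5%, the hybrid format 20/26 = 76.9% → the hybrid format
Media: the chronological format 6/142 = 4.2%, the hybrid format 21/128 = 16.4% → the hybrid format
Overall: the chronological format 75/240 = 31.2%, the hybrid format 75/198 = 37.9% → the hybrid format
The hybrid format wins overall and in every industry group — no reversal.

No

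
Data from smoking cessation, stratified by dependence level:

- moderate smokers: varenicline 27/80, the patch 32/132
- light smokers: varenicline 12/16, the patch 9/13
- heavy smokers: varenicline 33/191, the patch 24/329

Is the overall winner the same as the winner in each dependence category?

Moderate smokers: varenicline 27/80 = 33.8%, the patch 32/132 = 24.2% → varenicline
Light smokers: varenicline 12/16 = 75.0%, the patch 9/13 = 69.2% → varenicline
Heavy smokers: varenicline 33/191 = 17.3%, the patch 24/329 = 7.3% → varenicline
Overall: varenicline 72/287 = 25.1%, the patch 65/474 = 13.7% → varenicline
Varenicline wins overall and in every dependence group — no reversal.

Yes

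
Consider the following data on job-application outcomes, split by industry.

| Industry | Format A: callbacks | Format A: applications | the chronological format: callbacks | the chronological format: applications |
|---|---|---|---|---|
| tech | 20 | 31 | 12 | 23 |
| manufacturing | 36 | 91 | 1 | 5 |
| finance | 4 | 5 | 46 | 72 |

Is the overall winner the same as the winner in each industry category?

No

Tech: Format A 20/31 = 64.5%, the chronological format 12/23 = 52.2% → Format A
Manufacturing: Format A 36/91 = 39.6%, the chronological format 1/5 = 20.0% → Format A
Finance: Format A 4/5 = 80.0%, the chronological format 46/72 = 63.9% → Format A
Overall: Format A 60/127 = 47.2%, the chronological format 59/100 = 59.0% → the chronological format
Format A wins each industry group but the chronological format wins overall — the comparison reverses. Format A's applications skew toward manufacturing, which has a lower base rate.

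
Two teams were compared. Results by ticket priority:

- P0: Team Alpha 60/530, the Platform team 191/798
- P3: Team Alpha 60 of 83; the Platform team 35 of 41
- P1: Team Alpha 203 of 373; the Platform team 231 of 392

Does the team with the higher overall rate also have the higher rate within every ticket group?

P0: Team Alpha 60/530 = 11.3%, the Platform team 191/798 = 23.9% → the Platform team
P3: Team Alpha 60/83 = 72.3%, the Platform team 35/41 = 85.4% → the Platform team
P1: Team Alpha 203/373 = 54.4%, the Platform team 231/392 = 58.9% → the Platform team
Overall: Team Alpha 323/986 = 32.8%, the Platform team 457/1231 = 37.1% → the Platform team
The Platform team wins overall and in every ticket group — no reversal.

Yes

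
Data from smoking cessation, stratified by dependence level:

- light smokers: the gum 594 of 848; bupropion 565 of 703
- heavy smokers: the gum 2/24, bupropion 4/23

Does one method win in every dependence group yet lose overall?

Light smokers: the gum 594/848 = 70.0%, bupropion 565/703 = 80.4% → bupropion
Heavy smokers: the gum 2/24 = 8.3%, bupropion 4/23 = 17.4% → bupropion
Overall: the gum 596/872 = 68.3%, bupropion 569/726 = 78.4% → bupropion
Bupropion wins overall and in every dependence group — no reversal.

No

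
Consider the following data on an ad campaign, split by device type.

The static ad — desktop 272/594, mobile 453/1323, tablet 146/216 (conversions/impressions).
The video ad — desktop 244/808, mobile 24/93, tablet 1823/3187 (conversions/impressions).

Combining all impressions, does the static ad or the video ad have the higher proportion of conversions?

the video ad

Desktop: the static ad 272/594 = 45.8%, the video ad 244/808 = 30.2% → the static ad
Mobile: the static ad 453/1323 = 34.2%, the video ad 24/93 = 25.8% → the static ad
Tablet: the static ad 146/216 = 67.6%, the video ad 1823/3187 = 57.2% → the static ad
Overall: the static ad 871/2133 = 40.8%, the video ad 2091/4088 = 51.1% → the video ad
(The static ad wins every device group but the video ad wins overall — the static ad's impressions skew toward the low-rate mobile group.)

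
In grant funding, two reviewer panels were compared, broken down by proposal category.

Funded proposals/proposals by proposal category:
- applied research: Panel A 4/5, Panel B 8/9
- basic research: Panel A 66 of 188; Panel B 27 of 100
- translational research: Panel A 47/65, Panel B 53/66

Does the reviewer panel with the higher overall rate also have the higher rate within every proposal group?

No

Applied research: Panel A 4/5 = 80.0%, Panel B 8/9 = 88.9% → Panel B
Basic research: Panel A 66/188 = 35.1%, Panel B 27/100 = 27.0% → Panel A
Translational research: Panel A 47/65 = 72.3%, Panel B 53/66 = 80.3% → Panel B
Overall: Panel A 117/258 = 45.3%, Panel B 88/175 = 50.3% → Panel B
Neither sweeps: Panel A wins 1 of 3 groups, Panel B wins 2. Panel B wins overall but not every group — no Simpson reversal.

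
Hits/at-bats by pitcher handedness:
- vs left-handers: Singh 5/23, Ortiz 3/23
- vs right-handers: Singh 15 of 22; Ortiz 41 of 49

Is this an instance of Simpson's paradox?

No

Vs left-handers: Singh 5/23 = 21.7%, Ortiz 3/23 = 13.0% → Singh
Vs right-handers: Singh 15/22 = 68.2%, Ortiz 41/49 = 83.7% → Ortiz
Overall: Singh 20/45 = 44.4%, Ortiz 44/72 = 61.1% → Ortiz
Neither sweeps: Singh wins 1 of 2 groups, Ortiz wins 1. Ortiz wins overall but not every group — no Simpson reversal.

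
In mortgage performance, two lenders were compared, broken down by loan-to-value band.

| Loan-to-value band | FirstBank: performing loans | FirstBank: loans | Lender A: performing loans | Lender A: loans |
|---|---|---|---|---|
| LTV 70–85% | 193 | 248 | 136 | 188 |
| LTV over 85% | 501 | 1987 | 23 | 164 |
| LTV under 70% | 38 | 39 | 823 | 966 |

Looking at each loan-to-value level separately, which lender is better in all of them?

FirstBank

LTV 70–85%: FirstBank 193/248 = 77.8%, Lender A 136/188 = 72.3% → FirstBank
LTV over 85%: FirstBank 501/1987 = 25.2%, Lender A 23/164 = 14.0% → FirstBank
LTV under 70%: FirstBank 38/39 = 97.4%, Lender A 823/966 = 85.2% → FirstBank
FirstBank has the higher rate in all 3 groups.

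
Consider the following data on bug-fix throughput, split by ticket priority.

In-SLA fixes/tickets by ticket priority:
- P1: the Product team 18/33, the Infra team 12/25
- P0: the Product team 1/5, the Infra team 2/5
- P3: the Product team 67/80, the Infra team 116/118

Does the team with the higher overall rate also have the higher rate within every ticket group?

P1: the Product team 18/33 = 54.5%, the Infra team 12/25 = 48.0% → the Product team
P0: the Product team 1/5 = 20.0%, the Infra team 2/5 = 40.0% → the Infra team
P3: the Product team 67/80 = 83.8%, the Infra team 116/118 = 98.3% → the Infra team
Overall: the Product team 86/118 = 72.9%, the Infra team 130/148 = 87.8% → the Infra team
Neither sweeps: the Product team wins 1 of 3 groups, the Infra team wins 2. The Infra team wins overall but not every group — no Simpson reversal.

No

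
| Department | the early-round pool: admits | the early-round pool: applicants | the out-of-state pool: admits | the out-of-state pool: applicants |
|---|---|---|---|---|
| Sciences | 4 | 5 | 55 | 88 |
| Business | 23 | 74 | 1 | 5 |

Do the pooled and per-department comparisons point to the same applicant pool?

Sciences: the early-round pool 4/5 = 80.0%, the out-of-state pool 55/88 = 62.5% → the early-round pool
Business: the early-round pool 23/74 = 31.1%, the out-of-state pool 1/5 = 20.0% → the early-round pool
Overall: the early-round pool 27/79 = 34.2%, the out-of-state pool 56/93 = 60.2% → the out-of-state pool
The early-round pool wins each department group but the out-of-state pool wins overall — the comparison reverses. The early-round pool's applicants skew toward Business, which has a lower base rate.

No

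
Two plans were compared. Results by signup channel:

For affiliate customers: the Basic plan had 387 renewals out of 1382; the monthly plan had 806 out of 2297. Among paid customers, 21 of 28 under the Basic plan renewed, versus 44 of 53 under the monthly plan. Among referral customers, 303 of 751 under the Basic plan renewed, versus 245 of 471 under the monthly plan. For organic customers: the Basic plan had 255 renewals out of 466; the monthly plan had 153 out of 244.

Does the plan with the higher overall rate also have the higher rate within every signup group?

Affiliate: the Basic plan 387/1382 = 28.0%, the monthly plan 806/2297 = 35.1% → the monthly plan
Paid: the Basic plan 21/28 = 75.0%, the monthly plan 44/53 = 83.0% → the monthly plan
Referral: the Basic plan 303/751 = 40.3%, the monthly plan 245/471 = 52.0% → the monthly plan
Organic: the Basic plan 255/466 = 54.7%, the monthly plan 153/244 = 62.7% → the monthly plan
Overall: the Basic plan 966/2627 = 36.8%, the monthly plan 1248/3065 = 40.7% → the monthly plan
The monthly plan wins overall and in every signup group — no reversal.

Yes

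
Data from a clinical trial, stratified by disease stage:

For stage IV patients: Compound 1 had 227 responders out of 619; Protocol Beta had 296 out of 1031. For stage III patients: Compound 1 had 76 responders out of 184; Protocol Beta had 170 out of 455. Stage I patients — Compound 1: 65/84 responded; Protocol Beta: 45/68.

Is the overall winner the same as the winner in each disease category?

Yes

Stage IV: Compound 1 227/619 = 36.7%, Protocol Beta 296/1031 = 28.7% → Compound 1
Stage III: Compound 1 76/184 = 41.3%, Protocol Beta 170/455 = 37.4% → Compound 1
Stage I: Compound 1 65/84 = 77.4%, Protocol Beta 45/68 = 66.2% → Compound 1
Overall: Compound 1 368/887 = 41.5%, Protocol Beta 511/1554 = 32.9% → Compound 1
Compound 1 wins overall and in every disease group — no reversal.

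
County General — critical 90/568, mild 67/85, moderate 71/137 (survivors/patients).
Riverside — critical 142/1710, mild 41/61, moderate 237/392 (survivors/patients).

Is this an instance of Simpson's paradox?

Critical: County General 90/568 = 15.8%, Riverside 142/1710 = 8.3% → County General
Mild: County General 67/85 = 78.8%, Riverside 41/61 = 67.2% → County General
Moderate: County General 71/137 = 51.8%, Riverside 237/392 = 60.5% → Riverside
Overall: County General 228/790 = 28.9%, Riverside 420/2163 = 19.4% → County General
Neither sweeps: County General wins 2 of 3 groups, Riverside wins 1. County General wins overall but not every group — no Simpson reversal.

No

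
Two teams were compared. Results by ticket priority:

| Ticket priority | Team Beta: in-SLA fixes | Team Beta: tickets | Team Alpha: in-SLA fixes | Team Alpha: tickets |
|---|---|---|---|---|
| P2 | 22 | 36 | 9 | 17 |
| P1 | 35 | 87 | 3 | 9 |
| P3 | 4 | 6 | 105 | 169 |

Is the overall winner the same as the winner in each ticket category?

P2: Team Beta 22/36 = 61.1%, Team Alpha 9/17 = 52.9% → Team Beta
P1: Team Beta 35/87 = 40.2%, Team Alpha 3/9 = 33.3% → Team Beta
P3: Team Beta 4/6 = 66.7%, Team Alpha 105/169 = 62.1% → Team Beta
Overall: Team Beta 61/129 = 47.3%, Team Alpha 117/195 = 60.0% → Team Alpha
Team Beta wins each ticket group but Team Alpha wins overall — the comparison reverses. Team Beta's tickets skew toward P1, which has a lower base rate.

No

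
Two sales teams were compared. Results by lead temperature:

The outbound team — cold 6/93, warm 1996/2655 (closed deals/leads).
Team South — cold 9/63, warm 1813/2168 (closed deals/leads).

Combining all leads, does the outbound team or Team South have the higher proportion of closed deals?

Cold: the outbound team 6/93 = 6.5%, Team South 9/63 = 14.3% → Team South
Warm: the outbound team 1996/2655 = 75.2%, Team South 1813/2168 = 83.6% → Team South
Overall: the outbound team 2002/2748 = 72.9%, Team South 1822/2231 = 81.7% → Team South

Team South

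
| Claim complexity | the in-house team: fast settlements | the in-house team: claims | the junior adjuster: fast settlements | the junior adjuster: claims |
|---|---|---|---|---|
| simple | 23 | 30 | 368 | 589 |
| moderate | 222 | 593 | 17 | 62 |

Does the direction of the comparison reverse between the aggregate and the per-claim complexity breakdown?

Yes

Simple: the in-house team 23/30 = 76.7%, the junior adjuster 368/589 = 62.5% → the in-house team
Moderate: the in-house team 222/593 = 37.4%, the junior adjuster 17/62 = 27.4% → the in-house team
Overall: the in-house team 245/623 = 39.3%, the junior adjuster 385/651 = 59.1% → the junior adjuster
The in-house team wins each claim group but the junior adjuster wins overall — the comparison reverses. The in-house team's claims skew toward moderate, which has a lower base rate.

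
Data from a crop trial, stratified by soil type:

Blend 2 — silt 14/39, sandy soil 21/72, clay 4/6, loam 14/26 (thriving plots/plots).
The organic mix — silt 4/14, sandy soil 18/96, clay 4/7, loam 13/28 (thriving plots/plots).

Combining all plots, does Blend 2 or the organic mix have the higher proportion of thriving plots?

Blend 2

Silt: Blend 2 14/39 = 35.9%, the organic mix 4/14 = 28.6% → Blend 2
Sandy soil: Blend 2 21/72 = 29.2%, the organic mix 18/96 = 18.8% → Blend 2
Clay: Blend 2 4/6 = 66.7%, the organic mix 4/7 = 57.1% → Blend 2
Loam: Blend 2 14/26 = 53.8%, the organic mix 13/28 = 46.4% → Blend 2
Overall: Blend 2 53/143 = 37.1%, the organic mix 39/145 = 26.9% → Blend 2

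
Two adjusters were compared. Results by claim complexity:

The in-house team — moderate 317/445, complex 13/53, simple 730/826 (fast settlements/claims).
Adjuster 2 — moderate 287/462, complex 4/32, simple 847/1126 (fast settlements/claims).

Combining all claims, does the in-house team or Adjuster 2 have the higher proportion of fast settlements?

Moderate: the in-house team 317/445 = 71.2%, Adjuster 2 287/462 = 62.1% → the in-house team
Complex: the in-house team 13/53 = 24.5%, Adjuster 2 4/32 = 12.5% → the in-house team
Simple: the in-house team 730/826 = 88.4%, Adjuster 2 847/1126 = 75.2% → the in-house team
Overall: the in-house team 1060/1324 = 80.1%, Adjuster 2 1138/1620 = 70.2% → the in-house team

the in-house team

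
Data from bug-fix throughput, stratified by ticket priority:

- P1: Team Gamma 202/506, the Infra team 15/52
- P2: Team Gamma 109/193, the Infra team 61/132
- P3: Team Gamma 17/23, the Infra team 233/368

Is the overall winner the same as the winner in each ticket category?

P1: Team Gamma 202/506 = 39.9%, the Infra team 15/52 = 28.8% → Team Gamma
P2: Team Gamma 109/193 = 56.5%, the Infra team 61/132 = 46.2% → Team Gamma
P3: Team Gamma 17/23 = 73.9%, the Infra team 233/368 = 63.3% → Team Gamma
Overall: Team Gamma 328/722 = 45.4%, the Infra team 309/552 = 56.0% → the Infra team
Team Gamma wins each ticket group but the Infra team wins overall — the comparison reverses. Team Gamma's tickets skew toward P1, which has a lower base rate.

No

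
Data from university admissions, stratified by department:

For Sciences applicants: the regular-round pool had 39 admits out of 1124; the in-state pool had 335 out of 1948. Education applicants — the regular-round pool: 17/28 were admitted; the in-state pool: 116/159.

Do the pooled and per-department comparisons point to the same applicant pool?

Sciences: the regular-round pool 39/1124 = 3.5%, the in-state pool 335/1948 = 17.2% → the in-state pool
Education: the regular-round pool 17/28 = 60.7%, the in-state pool 116/159 = 73.0% → the in-state pool
Overall: the regular-round pool 56/1152 = 4.9%, the in-state pool 451/2107 = 21.4% → the in-state pool
The in-state pool wins overall and in every department group — no reversal.

Yes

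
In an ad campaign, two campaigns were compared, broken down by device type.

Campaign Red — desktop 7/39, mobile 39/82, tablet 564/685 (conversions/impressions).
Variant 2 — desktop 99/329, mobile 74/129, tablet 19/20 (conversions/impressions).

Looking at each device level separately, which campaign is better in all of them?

Variant 2

Desktop: Campaign Red 7/39 = 17.9%, Variant 2 99/329 = 30.1% → Variant 2
Mobile: Campaign Red 39/82 = 47.6%, Variant 2 74/129 = 57.4% → Variant 2
Tablet: Campaign Red 564/685 = 82.3%, Variant 2 19/20 = 95.0% → Variant 2
Variant 2 has the higher rate in all 3 groups.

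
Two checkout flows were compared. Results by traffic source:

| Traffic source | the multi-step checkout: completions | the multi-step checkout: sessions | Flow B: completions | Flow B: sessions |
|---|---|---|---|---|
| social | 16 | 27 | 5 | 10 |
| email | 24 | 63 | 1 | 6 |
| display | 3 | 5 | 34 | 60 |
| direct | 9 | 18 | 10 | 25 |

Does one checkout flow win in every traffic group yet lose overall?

Social: the multi-step checkout 16/27 = 59.3%, Flow B 5/10 = 50.0% → the multi-step checkout
Email: the multi-step checkout 24/63 = 38.1%, Flow B 1/6 = 16.7% → the multi-step checkout
Display: the multi-step checkout 3/5 = 60.0%, Flow B 34/60 = 56.7% → the multi-step checkout
Direct: the multi-step checkout 9/18 = 50.0%, Flow B 10/25 = 40.0% → the multi-step checkout
Overall: the multi-step checkout 52/113 = 46.0%, Flow B 50/101 = 49.5% → Flow B
The multi-step checkout wins each traffic group but Flow B wins overall — the comparison reverses. The multi-step checkout's sessions skew toward email, which has a lower base rate.

Yes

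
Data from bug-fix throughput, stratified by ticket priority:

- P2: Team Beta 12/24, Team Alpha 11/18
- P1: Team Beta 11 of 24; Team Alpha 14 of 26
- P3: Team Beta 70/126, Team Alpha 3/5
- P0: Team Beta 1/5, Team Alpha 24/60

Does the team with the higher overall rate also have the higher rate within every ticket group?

No

P2: Team Beta 12/24 = 50.0%, Team Alpha 11/18 = 61.1% → Team Alpha
P1: Team Beta 11/24 = 45.8%, Team Alpha 14/26 = 53.8% → Team Alpha
P3: Team Beta 70/126 = 55.6%, Team Alpha 3/5 = 60.0% → Team Alpha
P0: Team Beta 1/5 = 20.0%, Team Alpha 24/60 = 40.0% → Team Alpha
Overall: Team Beta 94/179 = 52.5%, Team Alpha 52/109 = 47.7% → Team Beta
Team Alpha wins each ticket group but Team Beta wins overall — the comparison reverses. Team Alpha's tickets skew toward P0, which has a lower base rate.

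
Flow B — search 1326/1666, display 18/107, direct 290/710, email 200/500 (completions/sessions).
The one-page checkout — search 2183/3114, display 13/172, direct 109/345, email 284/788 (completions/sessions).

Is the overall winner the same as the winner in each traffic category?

Yes

Search: Flow B 1326/1666 = 79.6%, the one-page checkout 2183/3114 = 70.1% → Flow B
Display: Flow B 18/107 = 16.8%, the one-page checkout 13/172 = 7.6% → Flow B
Direct: Flow B 290/710 = 40.8%, the one-page checkout 109/345 = 31.6% → Flow B
Email: Flow B 200/500 = 40.0%, the one-page checkout 284/788 = 36.0% → Flow B
Overall: Flow B 1834/2983 = 61.5%, the one-page checkout 2589/4419 = 58.6% → Flow B
Flow B wins overall and in every traffic group — no reversal.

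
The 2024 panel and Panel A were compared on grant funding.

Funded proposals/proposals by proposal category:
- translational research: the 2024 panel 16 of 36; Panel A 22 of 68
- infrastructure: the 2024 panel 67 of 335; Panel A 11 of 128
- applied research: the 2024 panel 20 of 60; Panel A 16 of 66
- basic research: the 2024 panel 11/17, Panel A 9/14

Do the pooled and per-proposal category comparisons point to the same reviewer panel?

Yes

Translational research: the 2024 panel 16/36 = 44.4%, Panel A 22/68 = 32.4% → the 2024 panel
Infrastructure: the 2024 panel 67/335 = 20.0%, Panel A 11/128 = 8.6% → the 2024 panel
Applied research: the 2024 panel 20/60 = 33.3%, Panel A 16/66 = 24.2% → the 2024 panel
Basic research: the 2024 panel 11/17 = 64.7%, Panel A 9/14 = 64.3% → the 2024 panel
Overall: the 2024 panel 114/448 = 25.4%, Panel A 58/276 = 21.0% → the 2024 panel
The 2024 panel wins overall and in every proposal group — no reversal.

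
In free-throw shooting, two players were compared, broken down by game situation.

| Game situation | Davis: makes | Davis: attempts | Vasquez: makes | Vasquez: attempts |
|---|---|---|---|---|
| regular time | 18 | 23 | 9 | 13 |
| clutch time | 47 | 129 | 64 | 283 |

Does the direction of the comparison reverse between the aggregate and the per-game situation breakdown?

No

Regular time: Davis 18/23 = 78.3%, Vasquez 9/13 = 69.2% → Davis
Clutch time: Davis 47/129 = 36.4%, Vasquez 64/283 = 22.6% → Davis
Overall: Davis 65/152 = 42.8%, Vasquez 73/296 = 24.7% → Davis
Davis wins overall and in every game group — no reversal.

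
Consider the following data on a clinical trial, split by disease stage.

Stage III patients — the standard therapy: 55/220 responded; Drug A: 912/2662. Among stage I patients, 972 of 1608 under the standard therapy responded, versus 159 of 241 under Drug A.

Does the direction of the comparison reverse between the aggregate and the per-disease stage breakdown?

Yes

Stage III: the standard therapy 55/220 = 25.0%, Drug A 912/2662 = 34.3% → Drug A
Stage I: the standard therapy 972/1608 = 60.4%, Drug A 159/241 = 66.0% → Drug A
Overall: the standard therapy 1027/1828 = 56.2%, Drug A 1071/2903 = 36.9% → the standard therapy
Drug A wins each disease group but the standard therapy wins overall — the comparison reverses. Drug A's patients skew toward stage III, which has a lower base rate.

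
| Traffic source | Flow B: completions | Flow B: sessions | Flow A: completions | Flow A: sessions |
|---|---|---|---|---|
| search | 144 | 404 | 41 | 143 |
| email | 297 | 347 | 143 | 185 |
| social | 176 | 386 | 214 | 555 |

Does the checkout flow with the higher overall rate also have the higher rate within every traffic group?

Yes

Search: Flow B 144/404 = 35.6%, Flow A 41/143 = 28.7% → Flow B
Email: Flow B 297/347 = 85.6%, Flow A 143/185 = 77.3% → Flow B
Social: Flow B 176/386 = 45.6%, Flow A 214/555 = 38.6% → Flow B
Overall: Flow B 617/1137 = 54.3%, Flow A 398/883 = 45.1% → Flow B
Flow B wins overall and in every traffic group — no reversal.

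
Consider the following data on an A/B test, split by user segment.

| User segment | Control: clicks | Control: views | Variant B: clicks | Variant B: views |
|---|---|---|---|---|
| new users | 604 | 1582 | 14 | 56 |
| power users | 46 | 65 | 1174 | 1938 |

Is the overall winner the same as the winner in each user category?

New users: Control 604/1582 = 38.2%, Variant B 14/56 = 25.0% → Control
Power users: Control 46/65 = 70.8%, Variant B 1174/1938 = 60.6% → Control
Overall: Control 650/1647 = 39.5%, Variant B 1188/1994 = 59.6% → Variant B
Control wins each user group but Variant B wins overall — the comparison reverses. Control's views skew toward new users, which has a lower base rate.

No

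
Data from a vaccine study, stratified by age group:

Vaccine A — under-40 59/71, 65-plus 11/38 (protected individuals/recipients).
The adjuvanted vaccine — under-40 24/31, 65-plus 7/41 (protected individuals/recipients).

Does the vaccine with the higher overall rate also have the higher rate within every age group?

Yes

Under-40: Vaccine A 59/71 = 83.1%, the adjuvanted vaccine 24/31 = 77.4% → Vaccine A
65-plus: Vaccine A 11/38 = 28.9%, the adjuvanted vaccine 7/41 = 17.1% → Vaccine A
Overall: Vaccine A 70/109 = 64.2%, the adjuvanted vaccine 31/72 = 43.1% → Vaccine A
Vaccine A wins overall and in every age group — no reversal.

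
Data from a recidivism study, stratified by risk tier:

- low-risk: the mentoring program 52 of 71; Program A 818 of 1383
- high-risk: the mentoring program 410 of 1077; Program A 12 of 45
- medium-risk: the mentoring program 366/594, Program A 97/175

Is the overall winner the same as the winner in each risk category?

No

Low-risk: the mentoring program 52/71 = 73.2%, Program A 818/1383 = 59.1% → the mentoring program
High-risk: the mentoring program 410/1077 = 38.1%, Program A 12/45 = 26.7% → the mentoring program
Medium-risk: the mentoring program 366/594 = 61.6%, Program A 97/175 = 55.4% → the mentoring program
Overall: the mentoring program 828/1742 = 47.5%, Program A 927/1603 = 57.8% → Program A
The mentoring program wins each risk group but Program A wins overall — the comparison reverses. The mentoring program's participants skew toward high-risk, which has a lower base rate.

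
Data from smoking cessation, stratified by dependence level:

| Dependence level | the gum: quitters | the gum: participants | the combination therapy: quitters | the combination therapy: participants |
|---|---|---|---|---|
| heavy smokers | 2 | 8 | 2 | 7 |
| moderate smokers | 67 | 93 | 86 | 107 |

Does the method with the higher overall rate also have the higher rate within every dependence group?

Yes

Heavy smokers: the gum 2/8 = 25.0%, the combination therapy 2/7 = 28.6% → the combination therapy
Moderate smokers: the gum 67/93 = 72.0%, the combination therapy 86/107 = 80.4% → the combination therapy
Overall: the gum 69/101 = 68.3%, the combination therapy 88/114 = 77.2% → the combination therapy
The combination therapy wins overall and in every dependence group — no reversal.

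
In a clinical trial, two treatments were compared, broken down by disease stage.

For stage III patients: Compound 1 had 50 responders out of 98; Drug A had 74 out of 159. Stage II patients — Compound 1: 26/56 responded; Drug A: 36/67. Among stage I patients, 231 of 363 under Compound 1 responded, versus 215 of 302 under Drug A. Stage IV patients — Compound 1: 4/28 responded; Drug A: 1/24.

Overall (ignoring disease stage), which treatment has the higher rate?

Drug A

Stage III: Compound 1 50/98 = 51.0%, Drug A 74/159 = 46.5% → Compound 1
Stage II: Compound 1 26/56 = 46.4%, Drug A 36/67 = 53.7% → Drug A
Stage I: Compound 1 231/363 = 63.6%, Drug A 215/302 = 71.2% → Drug A
Stage IV: Compound 1 4/28 = 14.3%, Drug A 1/24 = 4.2% → Compound 1
Overall: Compound 1 311/545 = 57.1%, Drug A 326/552 = 59.1% → Drug A
(Neither sweeps every disease group, but Drug A has the higher pooled rate.)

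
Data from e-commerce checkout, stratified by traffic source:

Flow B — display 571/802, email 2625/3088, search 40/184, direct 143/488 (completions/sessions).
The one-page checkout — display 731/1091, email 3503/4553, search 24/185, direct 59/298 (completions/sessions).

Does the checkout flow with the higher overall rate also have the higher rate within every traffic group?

Display: Flow B 571/802 = 71.2%, the one-page checkout 731/1091 = 67.0% → Flow B
Email: Flow B 2625/3088 = 85.0%, the one-page checkout 3503/4553 = 76.9% → Flow B
Search: Flow B 40/184 = 21.7%, the one-page checkout 24/185 = 13.0% → Flow B
Direct: Flow B 143/488 = 29.3%, the one-page checkout 59/298 = 19.8% → Flow B
Overall: Flow B 3379/4562 = 74.1%, the one-page checkout 4317/6127 = 70.5% → Flow B
Flow B wins overall and in every traffic group — no reversal.

Yes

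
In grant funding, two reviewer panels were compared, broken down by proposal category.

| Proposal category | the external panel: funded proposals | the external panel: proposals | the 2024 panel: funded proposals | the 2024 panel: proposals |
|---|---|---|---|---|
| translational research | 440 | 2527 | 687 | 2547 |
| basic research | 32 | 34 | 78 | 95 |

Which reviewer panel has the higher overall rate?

the 2024 panel

Translational research: the external panel 440/2527 = 17.4%, the 2024 panel 687/2547 = 27.0% → the 2024 panel
Basic research: the external panel 32/34 = 94.1%, the 2024 panel 78/95 = 82.1% → the external panel
Overall: the external panel 472/2561 = 18.4%, the 2024 panel 765/2642 = 29.0% → the 2024 panel
(Neither sweeps every proposal group, but the 2024 panel has the higher pooled rate.)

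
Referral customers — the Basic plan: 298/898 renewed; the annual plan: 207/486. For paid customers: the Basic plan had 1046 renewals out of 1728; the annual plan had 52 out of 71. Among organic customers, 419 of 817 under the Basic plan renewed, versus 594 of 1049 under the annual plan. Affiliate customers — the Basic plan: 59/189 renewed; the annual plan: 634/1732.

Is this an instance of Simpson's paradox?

Referral: the Basic plan 298/898 = 33.2%, the annual plan 207/486 = 42.6% → the annual plan
Paid: the Basic plan 1046/1728 = 60.5%, the annual plan 52/71 = 73.2% → the annual plan
Organic: the Basic plan 419/817 = 51.3%, the annual plan 594/1049 = 56.6% → the annual plan
Affiliate: the Basic plan 59/189 = 31.2%, the annual plan 634/1732 = 36.6% → the annual plan
Overall: the Basic plan 1822/3632 = 50.2%, the annual plan 1487/3338 = 44.5% → the Basic plan
The annual plan wins each signup group but the Basic plan wins overall — the comparison reverses. The annual plan's customers skew toward affiliate, which has a lower base rate.

Yes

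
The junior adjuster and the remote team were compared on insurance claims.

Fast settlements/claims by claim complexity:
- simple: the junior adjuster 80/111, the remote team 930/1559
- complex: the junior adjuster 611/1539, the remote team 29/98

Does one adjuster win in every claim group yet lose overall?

Yes

Simple: the junior adjuster 80/111 = 72.1%, the remote team 930/1559 = 59.7% → the junior adjuster
Complex: the junior adjuster 611/1539 = 39.7%, the remote team 29/98 = 29.6% → the junior adjuster
Overall: the junior adjuster 691/1650 = 41.9%, the remote team 959/1657 = 57.9% → the remote team
The junior adjuster wins each claim group but the remote team wins overall — the comparison reverses. The junior adjuster's claims skew toward complex, which has a lower base rate.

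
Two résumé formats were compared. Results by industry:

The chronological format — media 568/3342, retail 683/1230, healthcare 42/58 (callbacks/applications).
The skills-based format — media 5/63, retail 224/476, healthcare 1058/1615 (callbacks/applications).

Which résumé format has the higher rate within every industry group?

Media: the chronological format 568/3342 = 17.0%, the skills-based format 5/63 = 7.9% → the chronological format
Retail: the chronological format 683/1230 = 55.5%, the skills-based format 224/476 = 47.1% → the chronological format
Healthcare: the chronological format 42/58 = 72.4%, the skills-based format 1058/1615 = 65.5% → the chronological format
The chronological format has the higher rate in all 3 groups.

the chronological format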